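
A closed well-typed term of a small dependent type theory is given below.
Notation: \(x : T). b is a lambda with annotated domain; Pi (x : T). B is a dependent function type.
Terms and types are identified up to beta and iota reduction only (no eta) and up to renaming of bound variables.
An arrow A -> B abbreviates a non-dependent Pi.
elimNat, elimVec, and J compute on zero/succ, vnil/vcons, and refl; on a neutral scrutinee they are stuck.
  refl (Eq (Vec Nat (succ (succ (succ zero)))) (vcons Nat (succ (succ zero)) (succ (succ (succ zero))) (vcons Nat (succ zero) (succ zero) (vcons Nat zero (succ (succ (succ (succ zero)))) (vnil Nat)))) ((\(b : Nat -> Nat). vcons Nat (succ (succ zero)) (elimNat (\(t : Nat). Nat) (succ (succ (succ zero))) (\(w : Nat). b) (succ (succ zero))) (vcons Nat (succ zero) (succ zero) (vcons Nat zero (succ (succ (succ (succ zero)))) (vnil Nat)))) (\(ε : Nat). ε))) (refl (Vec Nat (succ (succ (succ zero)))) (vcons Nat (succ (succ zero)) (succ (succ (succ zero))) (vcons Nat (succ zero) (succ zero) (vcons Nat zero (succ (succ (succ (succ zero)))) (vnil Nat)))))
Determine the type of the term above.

the term's type:
  Eq (Eq (Vec Nat (succ (succ (succ zero)))) (vcons Nat (succ (succ zero)) (succ (succ (succ zero))) (vcons Nat (succ zero) (succ zero) (vcons Nat zero (succ (succ (succ (succ zero)))) (vnil Nat)))) (vcons Nat (succ (succ zero)) (succ (succ (succ zero))) (vcons Nat (succ zero) (succ zero) (vcons Nat zero (succ (succ (succ (succ zero)))) (vnil Nat))))) (refl (Vec Nat (succ (succ (succ zero)))) (vcons Nat (succ (succ zero)) (succ (succ (succ zero))) (vcons Nat (succ zero) (succ zero) (vcons Nat zero (succ (succ (succ (succ zero)))) (vnil Nat))))) (refl (Vec Nat (succ (succ (succ zero)))) (vcons Nat (succ (succ zero)) (succ (succ (succ zero))) (vcons Nat (succ zero) (succ zero) (vcons Nat zero (succ (succ (succ (succ zero)))) (vnil Nat)))))


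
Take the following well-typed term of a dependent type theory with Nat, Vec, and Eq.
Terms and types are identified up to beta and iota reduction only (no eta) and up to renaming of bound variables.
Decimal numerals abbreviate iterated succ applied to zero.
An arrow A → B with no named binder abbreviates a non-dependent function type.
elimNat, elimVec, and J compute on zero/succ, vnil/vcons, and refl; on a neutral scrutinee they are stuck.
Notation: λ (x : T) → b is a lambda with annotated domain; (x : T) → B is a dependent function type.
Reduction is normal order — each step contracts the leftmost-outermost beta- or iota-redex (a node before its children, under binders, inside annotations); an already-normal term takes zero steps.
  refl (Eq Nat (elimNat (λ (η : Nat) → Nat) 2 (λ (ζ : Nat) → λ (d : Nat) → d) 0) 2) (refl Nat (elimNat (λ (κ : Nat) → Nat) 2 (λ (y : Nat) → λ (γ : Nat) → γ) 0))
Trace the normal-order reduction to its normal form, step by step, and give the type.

normal-order reduction sequence:
  refl (Eq Nat (elimNat (λ (η : Nat) → Nat) 2 (λ (ζ : Nat) → λ (d : Nat) → d) 0) 2) (refl Nat (elimNat (λ (κ : Nat) → Nat) 2 (λ (y : Nat) → λ (γ : Nat) → γ) 0))
  ~> refl (Eq Nat 2 2) (refl Nat (elimNat (λ (η : Nat) → Nat) 2 (λ (ζ : Nat) → λ (d : Nat) → d) 0))
  ~> refl (Eq Nat 2 2) (refl Nat 2)
the term's type:
  Eq (Eq Nat 2 2) (refl Nat 2) (refl Nat 2)


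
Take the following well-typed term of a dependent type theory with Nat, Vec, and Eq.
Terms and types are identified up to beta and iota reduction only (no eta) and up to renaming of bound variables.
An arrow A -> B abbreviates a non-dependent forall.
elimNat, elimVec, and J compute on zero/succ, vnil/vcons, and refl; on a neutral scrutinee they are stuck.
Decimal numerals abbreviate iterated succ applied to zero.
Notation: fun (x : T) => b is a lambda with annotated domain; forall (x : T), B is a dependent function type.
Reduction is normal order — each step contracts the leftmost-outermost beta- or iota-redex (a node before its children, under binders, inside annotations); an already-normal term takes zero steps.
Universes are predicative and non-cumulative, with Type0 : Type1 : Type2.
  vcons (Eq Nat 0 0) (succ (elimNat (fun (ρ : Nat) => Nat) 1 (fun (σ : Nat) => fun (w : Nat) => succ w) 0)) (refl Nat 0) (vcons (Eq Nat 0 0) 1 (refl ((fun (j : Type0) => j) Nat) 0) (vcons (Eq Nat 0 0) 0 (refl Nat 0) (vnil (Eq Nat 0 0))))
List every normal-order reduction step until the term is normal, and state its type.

normal-order reduction:
  vcons (Eq Nat 0 0) (succ (elimNat (fun (ρ : Nat) => Nat) 1 (fun (σ : Nat) => fun (w : Nat) => succ w) 0)) (refl Nat 0) (vcons (Eq Nat 0 0) 1 (refl ((fun (j : Type0) => j) Nat) 0) (vcons (Eq Nat 0 0) 0 (refl Nat 0) (vnil (Eq Nat 0 0))))
  ~> vcons (Eq Nat 0 0) 2 (refl Nat 0) (vcons (Eq Nat 0 0) 1 (refl ((fun (ρ : Type0) => ρ) Nat) 0) (vcons (Eq Nat 0 0) 0 (refl Nat 0) (vnil (Eq Nat 0 0))))
  ~> vcons (Eq Nat 0 0) 2 (refl Nat 0) (vcons (Eq Nat 0 0) 1 (refl Nat 0) (vcons (Eq Nat 0 0) 0 (refl Nat 0) (vnil (Eq Nat 0 0))))
the term's type:
  Vec (Eq Nat 0 0) 3


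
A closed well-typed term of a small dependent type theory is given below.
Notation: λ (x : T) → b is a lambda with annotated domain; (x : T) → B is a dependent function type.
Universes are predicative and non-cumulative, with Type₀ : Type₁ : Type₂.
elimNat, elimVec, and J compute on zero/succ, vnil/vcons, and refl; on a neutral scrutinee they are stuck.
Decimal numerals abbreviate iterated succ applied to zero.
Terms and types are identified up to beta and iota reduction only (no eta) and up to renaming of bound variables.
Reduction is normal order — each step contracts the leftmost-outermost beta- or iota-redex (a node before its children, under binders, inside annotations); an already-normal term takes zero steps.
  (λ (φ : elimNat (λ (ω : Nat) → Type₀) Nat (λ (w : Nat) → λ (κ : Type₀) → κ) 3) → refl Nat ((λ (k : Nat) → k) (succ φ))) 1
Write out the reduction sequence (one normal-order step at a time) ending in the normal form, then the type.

normal-order reduction:
  (λ (φ : elimNat (λ (ω : Nat) → Type₀) Nat (λ (w : Nat) → λ (κ : Type₀) → κ) 3) → refl Nat ((λ (k : Nat) → k) (succ φ))) 1
  ~> refl Nat ((λ (φ : Nat) → φ) 2)
  ~> refl Nat 2
type:
  Eq Nat 2 2


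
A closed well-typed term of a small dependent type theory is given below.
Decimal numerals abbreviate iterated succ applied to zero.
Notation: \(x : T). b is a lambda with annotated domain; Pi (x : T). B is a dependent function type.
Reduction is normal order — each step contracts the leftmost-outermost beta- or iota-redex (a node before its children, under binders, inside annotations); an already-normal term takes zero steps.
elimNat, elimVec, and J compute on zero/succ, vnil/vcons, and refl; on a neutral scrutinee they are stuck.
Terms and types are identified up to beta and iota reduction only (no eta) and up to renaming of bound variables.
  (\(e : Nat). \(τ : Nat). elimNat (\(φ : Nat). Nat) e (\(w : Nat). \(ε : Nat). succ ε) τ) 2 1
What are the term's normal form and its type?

normal form:
  3
the term's type:
  Nat
observation: the leftmost-outermost redex is a beta-redex, and normalization takes 6 steps.


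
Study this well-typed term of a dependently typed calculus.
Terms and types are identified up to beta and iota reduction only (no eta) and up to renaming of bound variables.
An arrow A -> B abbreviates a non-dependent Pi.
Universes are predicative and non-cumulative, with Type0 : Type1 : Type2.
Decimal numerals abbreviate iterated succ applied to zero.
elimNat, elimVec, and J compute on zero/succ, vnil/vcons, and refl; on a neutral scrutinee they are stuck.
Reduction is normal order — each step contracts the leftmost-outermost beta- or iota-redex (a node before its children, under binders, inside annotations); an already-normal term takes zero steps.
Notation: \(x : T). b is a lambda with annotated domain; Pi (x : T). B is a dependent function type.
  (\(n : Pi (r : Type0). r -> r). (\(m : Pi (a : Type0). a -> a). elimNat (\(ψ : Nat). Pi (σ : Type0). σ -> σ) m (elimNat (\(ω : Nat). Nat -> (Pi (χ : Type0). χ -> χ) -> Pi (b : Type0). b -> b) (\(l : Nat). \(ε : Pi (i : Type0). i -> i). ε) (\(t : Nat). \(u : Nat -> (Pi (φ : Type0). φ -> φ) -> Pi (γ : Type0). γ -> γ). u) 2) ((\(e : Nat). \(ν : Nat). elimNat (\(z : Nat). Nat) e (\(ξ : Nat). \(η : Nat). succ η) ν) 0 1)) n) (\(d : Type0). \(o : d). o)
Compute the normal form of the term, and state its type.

resulting normal form:
  \(n : Type0). \(r : n). r
type:
  Pi (n : Type0). n -> n


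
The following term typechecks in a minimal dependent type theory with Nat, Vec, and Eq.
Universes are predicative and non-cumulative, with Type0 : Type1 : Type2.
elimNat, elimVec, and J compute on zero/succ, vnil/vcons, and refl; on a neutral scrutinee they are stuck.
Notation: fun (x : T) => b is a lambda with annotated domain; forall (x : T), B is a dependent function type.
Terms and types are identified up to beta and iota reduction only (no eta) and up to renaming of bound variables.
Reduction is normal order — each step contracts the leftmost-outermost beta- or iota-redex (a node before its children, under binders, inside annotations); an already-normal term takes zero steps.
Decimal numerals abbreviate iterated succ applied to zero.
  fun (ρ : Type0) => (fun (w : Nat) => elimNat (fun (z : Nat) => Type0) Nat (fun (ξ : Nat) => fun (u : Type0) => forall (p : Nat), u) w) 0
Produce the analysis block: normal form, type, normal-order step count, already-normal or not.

normal form:
  fun (ρ : Type0) => Nat
the term's type:
  forall (ρ : Type0), Type0
steps to reach normal form (normal order): 2
already normal: no
first contracted redex: a beta-redex


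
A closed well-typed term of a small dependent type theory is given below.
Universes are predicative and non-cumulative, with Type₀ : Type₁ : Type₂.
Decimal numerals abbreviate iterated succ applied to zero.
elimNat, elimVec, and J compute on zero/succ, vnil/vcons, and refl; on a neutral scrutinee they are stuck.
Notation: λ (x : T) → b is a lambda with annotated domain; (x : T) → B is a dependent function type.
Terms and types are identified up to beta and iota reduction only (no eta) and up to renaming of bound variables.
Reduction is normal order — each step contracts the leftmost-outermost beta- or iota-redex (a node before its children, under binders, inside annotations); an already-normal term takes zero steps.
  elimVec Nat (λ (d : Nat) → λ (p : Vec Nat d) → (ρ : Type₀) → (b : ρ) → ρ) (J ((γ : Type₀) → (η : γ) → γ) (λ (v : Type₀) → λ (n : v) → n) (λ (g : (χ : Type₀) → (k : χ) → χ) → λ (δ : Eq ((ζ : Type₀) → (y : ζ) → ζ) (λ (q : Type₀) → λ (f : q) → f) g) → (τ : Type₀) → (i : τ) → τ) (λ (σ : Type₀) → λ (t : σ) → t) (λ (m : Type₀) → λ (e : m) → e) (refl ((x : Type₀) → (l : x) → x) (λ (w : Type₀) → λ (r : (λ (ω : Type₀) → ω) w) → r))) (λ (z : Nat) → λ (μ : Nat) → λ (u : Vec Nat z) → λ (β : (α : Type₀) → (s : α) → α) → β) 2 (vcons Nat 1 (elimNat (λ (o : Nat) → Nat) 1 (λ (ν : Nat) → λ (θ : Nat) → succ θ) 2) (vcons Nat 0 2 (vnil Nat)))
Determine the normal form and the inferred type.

normal form:
  λ (d : Type₀) → λ (p : d) → p
inferred type:
  (d : Type₀) → (p : d) → d
observation: 12 normal-order steps normalize the term, beginning with an elimVec iota-redex.


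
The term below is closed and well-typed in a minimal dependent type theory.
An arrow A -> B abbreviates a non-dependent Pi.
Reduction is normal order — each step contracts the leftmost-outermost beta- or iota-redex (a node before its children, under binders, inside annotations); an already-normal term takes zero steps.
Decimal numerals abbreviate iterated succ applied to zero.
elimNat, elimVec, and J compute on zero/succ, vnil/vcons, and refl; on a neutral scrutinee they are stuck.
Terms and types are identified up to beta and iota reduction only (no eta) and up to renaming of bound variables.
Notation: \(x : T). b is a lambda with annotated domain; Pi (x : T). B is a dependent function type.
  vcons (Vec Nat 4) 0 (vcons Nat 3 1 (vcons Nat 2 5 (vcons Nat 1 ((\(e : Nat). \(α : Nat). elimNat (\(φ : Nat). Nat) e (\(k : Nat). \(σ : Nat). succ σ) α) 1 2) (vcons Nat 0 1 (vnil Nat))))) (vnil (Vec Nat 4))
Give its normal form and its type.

normal form:
  vcons (Vec Nat 4) 0 (vcons Nat 3 1 (vcons Nat 2 5 (vcons Nat 1 3 (vcons Nat 0 1 (vnil Nat))))) (vnil (Vec Nat 4))
inferred type:
  Vec (Vec Nat 4) 1


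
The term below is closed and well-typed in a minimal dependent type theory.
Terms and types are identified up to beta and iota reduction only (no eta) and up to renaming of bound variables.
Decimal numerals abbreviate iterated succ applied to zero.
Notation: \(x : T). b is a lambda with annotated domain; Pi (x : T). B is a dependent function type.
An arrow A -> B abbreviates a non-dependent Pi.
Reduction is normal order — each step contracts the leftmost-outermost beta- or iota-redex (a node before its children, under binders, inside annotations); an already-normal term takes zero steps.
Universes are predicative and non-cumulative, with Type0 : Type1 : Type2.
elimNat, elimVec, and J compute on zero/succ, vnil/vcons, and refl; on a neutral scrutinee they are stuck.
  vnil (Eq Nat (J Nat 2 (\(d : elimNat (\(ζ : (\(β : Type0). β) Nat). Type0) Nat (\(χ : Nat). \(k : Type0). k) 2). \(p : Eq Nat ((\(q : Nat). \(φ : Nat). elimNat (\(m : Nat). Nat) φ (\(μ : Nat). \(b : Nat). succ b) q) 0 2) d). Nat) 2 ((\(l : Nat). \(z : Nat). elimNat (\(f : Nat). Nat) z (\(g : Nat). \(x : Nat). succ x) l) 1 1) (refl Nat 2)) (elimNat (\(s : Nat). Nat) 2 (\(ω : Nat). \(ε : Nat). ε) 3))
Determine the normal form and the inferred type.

normal form:
  vnil (Eq Nat 2 2)
the term's type:
  Vec (Eq Nat 2 2) 0


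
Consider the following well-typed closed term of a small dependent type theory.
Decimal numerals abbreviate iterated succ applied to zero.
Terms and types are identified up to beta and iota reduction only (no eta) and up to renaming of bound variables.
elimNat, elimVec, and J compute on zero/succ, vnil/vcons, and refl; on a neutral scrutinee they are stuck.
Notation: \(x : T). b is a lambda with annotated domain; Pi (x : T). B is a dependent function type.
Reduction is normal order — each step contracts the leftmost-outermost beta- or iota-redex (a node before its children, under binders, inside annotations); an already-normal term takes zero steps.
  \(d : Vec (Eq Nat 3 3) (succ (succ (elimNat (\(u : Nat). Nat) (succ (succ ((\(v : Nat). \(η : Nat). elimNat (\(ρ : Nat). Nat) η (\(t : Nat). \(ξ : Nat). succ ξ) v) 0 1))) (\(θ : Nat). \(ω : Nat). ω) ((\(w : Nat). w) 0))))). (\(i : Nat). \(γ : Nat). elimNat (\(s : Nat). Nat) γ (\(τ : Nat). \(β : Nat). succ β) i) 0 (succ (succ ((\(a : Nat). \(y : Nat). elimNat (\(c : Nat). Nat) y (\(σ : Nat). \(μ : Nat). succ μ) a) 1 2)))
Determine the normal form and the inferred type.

reduced normal form:
  \(d : Vec (Eq Nat 3 3) 5). 5
type:
  Pi (d : Vec (Eq Nat 3 3) 5). Nat


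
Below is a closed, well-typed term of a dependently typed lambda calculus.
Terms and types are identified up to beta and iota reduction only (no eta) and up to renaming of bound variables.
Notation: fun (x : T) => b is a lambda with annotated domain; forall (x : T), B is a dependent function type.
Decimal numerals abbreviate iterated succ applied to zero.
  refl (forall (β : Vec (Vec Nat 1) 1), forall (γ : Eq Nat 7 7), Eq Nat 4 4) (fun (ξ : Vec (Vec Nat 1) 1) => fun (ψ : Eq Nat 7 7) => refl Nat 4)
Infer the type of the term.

inferred type:
  Eq (forall (β : Vec (Vec Nat 1) 1), forall (γ : Eq Nat 7 7), Eq Nat 4 4) (fun (ξ : Vec (Vec Nat 1) 1) => fun (ψ : Eq Nat 7 7) => refl Nat 4) (fun (a : Vec (Vec Nat 1) 1) => fun (l : Eq Nat 7 7) => refl Nat 4)


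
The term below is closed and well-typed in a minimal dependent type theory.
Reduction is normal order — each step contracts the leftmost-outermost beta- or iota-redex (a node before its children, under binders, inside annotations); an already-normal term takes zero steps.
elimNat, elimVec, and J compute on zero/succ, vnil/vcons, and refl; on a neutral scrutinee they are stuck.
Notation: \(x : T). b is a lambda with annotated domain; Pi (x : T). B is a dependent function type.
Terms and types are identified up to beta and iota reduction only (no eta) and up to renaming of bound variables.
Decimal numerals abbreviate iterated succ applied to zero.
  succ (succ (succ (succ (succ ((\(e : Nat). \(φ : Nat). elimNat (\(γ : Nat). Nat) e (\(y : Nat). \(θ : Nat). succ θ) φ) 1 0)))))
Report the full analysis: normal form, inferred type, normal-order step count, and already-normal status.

normal form:
  6
type:
  Nat
reduction steps (normal order): 3
already normal: no
first contracted redex: a beta-redex


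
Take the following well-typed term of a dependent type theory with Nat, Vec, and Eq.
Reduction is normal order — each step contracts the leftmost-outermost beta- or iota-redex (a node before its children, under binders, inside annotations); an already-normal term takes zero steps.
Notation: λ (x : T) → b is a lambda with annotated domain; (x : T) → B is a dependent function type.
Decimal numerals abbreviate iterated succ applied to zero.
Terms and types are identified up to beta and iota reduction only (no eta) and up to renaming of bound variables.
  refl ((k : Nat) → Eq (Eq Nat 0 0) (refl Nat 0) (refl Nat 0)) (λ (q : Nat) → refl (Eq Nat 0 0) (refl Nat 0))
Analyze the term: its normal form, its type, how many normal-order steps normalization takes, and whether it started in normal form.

reduced normal form:
  refl ((k : Nat) → Eq (Eq Nat 0 0) (refl Nat 0) (refl Nat 0)) (λ (q : Nat) → refl (Eq Nat 0 0) (refl Nat 0))
inferred type:
  Eq ((k : Nat) → Eq (Eq Nat 0 0) (refl Nat 0) (refl Nat 0)) (λ (q : Nat) → refl (Eq Nat 0 0) (refl Nat 0)) (λ (θ : Nat) → refl (Eq Nat 0 0) (refl Nat 0))
steps to reach normal form (normal order): 0
term was already normal: yes


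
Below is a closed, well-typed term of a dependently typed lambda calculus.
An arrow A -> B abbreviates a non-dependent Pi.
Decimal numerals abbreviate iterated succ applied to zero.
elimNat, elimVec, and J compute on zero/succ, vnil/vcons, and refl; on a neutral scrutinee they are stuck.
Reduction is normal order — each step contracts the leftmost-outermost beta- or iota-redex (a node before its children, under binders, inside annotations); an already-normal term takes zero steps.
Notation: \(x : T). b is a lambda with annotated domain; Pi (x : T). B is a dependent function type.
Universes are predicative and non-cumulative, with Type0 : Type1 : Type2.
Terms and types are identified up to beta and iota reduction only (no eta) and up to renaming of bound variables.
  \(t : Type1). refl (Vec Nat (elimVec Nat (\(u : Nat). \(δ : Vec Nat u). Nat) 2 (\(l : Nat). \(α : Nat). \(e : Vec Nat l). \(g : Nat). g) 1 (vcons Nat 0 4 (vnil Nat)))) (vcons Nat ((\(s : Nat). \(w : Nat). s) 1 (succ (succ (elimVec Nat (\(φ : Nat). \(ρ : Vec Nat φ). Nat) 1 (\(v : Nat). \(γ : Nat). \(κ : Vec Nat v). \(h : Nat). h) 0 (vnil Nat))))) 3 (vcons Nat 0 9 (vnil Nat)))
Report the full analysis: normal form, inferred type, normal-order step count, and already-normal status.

resulting normal form:
  \(t : Type1). refl (Vec Nat 2) (vcons Nat 1 3 (vcons Nat 0 9 (vnil Nat)))
inferred type:
  Type1 -> Eq (Vec Nat 2) (vcons Nat 1 3 (vcons Nat 0 9 (vnil Nat))) (vcons Nat 1 3 (vcons Nat 0 9 (vnil Nat)))
reduction steps (normal order): 8
already normal: no
first contracted redex: an elimVec iota-redex


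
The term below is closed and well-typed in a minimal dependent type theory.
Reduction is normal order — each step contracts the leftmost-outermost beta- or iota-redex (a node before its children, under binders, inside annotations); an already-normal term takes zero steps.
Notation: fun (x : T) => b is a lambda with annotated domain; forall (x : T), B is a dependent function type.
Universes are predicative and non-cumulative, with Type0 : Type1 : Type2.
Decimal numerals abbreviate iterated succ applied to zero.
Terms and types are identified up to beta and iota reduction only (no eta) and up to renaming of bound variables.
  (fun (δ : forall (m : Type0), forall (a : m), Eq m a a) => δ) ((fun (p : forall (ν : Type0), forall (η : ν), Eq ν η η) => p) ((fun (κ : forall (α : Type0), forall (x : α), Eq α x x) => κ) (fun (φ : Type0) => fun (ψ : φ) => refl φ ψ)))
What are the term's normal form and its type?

normal form:
  fun (δ : Type0) => fun (m : δ) => refl δ m
the term's type:
  forall (δ : Type0), forall (m : δ), Eq δ m m
observation: the term reaches its normal form after 3 normal-order steps.


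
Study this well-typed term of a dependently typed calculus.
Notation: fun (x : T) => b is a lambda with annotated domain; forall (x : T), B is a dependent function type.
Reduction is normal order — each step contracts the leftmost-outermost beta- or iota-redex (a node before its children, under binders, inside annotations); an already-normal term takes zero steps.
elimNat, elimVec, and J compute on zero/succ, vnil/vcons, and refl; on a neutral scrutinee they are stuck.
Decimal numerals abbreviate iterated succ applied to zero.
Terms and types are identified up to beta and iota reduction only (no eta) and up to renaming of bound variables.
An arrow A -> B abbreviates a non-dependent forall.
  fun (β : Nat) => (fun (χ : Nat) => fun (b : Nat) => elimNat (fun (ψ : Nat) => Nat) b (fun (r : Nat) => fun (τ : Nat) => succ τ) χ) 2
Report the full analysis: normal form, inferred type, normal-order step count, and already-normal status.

reduced normal form:
  fun (β : Nat) => fun (χ : Nat) => succ (succ χ)
inferred type:
  Nat -> Nat -> Nat
steps to reach normal form (normal order): 8
started in normal form: no
first redex: a beta-redex


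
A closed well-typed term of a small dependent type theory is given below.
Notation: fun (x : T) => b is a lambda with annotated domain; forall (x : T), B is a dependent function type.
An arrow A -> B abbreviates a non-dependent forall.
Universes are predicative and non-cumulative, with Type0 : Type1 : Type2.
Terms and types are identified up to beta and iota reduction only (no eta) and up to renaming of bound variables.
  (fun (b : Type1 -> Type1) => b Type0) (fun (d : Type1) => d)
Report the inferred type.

type:
  Type1


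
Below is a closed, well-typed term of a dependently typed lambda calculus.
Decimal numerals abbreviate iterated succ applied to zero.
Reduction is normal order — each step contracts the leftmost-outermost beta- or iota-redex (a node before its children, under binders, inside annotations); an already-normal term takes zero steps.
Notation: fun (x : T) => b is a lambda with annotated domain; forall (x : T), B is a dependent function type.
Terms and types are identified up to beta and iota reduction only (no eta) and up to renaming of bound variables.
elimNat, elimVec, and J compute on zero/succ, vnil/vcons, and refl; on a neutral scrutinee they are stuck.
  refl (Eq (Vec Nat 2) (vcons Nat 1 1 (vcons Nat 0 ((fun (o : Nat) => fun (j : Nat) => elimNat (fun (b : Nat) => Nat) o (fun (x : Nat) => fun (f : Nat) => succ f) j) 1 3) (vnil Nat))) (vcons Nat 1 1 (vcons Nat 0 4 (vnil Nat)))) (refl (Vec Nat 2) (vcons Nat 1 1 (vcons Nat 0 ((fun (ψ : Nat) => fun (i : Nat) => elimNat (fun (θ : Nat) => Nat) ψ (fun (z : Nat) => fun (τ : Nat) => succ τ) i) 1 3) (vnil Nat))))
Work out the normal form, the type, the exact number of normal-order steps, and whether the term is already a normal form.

reduced normal form:
  refl (Eq (Vec Nat 2) (vcons Nat 1 1 (vcons Nat 0 4 (vnil Nat))) (vcons Nat 1 1 (vcons Nat 0 4 (vnil Nat)))) (refl (Vec Nat 2) (vcons Nat 1 1 (vcons Nat 0 4 (vnil Nat))))
inferred type:
  Eq (Eq (Vec Nat 2) (vcons Nat 1 1 (vcons Nat 0 4 (vnil Nat))) (vcons Nat 1 1 (vcons Nat 0 4 (vnil Nat)))) (refl (Vec Nat 2) (vcons Nat 1 1 (vcons Nat 0 4 (vnil Nat)))) (refl (Vec Nat 2) (vcons Nat 1 1 (vcons Nat 0 4 (vnil Nat))))
reduction steps (normal order): 24
term was already normal: no
first contracted redex: a beta-redex


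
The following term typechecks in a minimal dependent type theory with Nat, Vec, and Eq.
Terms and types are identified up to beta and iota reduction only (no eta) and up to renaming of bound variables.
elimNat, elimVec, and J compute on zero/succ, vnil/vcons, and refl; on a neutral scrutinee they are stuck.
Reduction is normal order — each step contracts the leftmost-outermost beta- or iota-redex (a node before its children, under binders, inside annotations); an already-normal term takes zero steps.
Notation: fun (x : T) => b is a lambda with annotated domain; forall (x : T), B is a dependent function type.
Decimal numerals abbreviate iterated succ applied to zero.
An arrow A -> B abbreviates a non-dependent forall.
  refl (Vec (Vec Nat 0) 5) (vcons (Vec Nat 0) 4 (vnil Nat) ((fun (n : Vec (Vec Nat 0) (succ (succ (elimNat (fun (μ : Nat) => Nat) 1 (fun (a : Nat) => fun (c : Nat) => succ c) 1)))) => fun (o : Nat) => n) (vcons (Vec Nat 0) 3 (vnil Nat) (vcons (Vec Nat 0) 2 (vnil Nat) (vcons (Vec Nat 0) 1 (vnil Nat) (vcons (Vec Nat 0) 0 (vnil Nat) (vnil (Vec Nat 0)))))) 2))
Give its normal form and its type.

reduced normal form:
  refl (Vec (Vec Nat 0) 5) (vcons (Vec Nat 0) 4 (vnil Nat) (vcons (Vec Nat 0) 3 (vnil Nat) (vcons (Vec Nat 0) 2 (vnil Nat) (vcons (Vec Nat 0) 1 (vnil Nat) (vcons (Vec Nat 0) 0 (vnil Nat) (vnil (Vec Nat 0)))))))
type:
  Eq (Vec (Vec Nat 0) 5) (vcons (Vec Nat 0) 4 (vnil Nat) (vcons (Vec Nat 0) 3 (vnil Nat) (vcons (Vec Nat 0) 2 (vnil Nat) (vcons (Vec Nat 0) 1 (vnil Nat) (vcons (Vec Nat 0) 0 (vnil Nat) (vnil (Vec Nat 0))))))) (vcons (Vec Nat 0) 4 (vnil Nat) (vcons (Vec Nat 0) 3 (vnil Nat) (vcons (Vec Nat 0) 2 (vnil Nat) (vcons (Vec Nat 0) 1 (vnil Nat) (vcons (Vec Nat 0) 0 (vnil Nat) (vnil (Vec Nat 0)))))))
observation: the first redex contracted is a beta-redex; the normal form is reached in 2 normal-order steps.


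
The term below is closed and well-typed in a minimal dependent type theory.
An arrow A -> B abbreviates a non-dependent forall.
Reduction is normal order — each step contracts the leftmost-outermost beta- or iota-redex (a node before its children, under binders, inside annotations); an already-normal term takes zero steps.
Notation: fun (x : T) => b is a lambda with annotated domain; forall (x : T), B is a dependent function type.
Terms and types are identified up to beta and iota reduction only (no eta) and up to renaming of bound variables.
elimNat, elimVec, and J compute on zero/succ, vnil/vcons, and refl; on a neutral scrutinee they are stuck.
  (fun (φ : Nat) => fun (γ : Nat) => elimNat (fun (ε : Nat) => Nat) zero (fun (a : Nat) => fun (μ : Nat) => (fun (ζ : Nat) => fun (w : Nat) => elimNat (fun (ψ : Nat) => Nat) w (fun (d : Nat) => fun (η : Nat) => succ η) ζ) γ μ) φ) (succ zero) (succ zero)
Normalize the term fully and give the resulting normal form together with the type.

reduced normal form:
  succ zero
type:
  Nat


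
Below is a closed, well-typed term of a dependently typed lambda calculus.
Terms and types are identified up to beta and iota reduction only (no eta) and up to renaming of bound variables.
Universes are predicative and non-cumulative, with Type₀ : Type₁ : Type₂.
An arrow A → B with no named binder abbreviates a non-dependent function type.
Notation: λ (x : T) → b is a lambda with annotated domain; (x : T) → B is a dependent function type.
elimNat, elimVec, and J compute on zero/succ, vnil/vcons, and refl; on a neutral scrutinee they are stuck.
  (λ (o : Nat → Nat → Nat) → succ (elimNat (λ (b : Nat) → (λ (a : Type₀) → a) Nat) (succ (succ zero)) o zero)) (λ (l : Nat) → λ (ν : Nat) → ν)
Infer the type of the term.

the term's type:
  Nat


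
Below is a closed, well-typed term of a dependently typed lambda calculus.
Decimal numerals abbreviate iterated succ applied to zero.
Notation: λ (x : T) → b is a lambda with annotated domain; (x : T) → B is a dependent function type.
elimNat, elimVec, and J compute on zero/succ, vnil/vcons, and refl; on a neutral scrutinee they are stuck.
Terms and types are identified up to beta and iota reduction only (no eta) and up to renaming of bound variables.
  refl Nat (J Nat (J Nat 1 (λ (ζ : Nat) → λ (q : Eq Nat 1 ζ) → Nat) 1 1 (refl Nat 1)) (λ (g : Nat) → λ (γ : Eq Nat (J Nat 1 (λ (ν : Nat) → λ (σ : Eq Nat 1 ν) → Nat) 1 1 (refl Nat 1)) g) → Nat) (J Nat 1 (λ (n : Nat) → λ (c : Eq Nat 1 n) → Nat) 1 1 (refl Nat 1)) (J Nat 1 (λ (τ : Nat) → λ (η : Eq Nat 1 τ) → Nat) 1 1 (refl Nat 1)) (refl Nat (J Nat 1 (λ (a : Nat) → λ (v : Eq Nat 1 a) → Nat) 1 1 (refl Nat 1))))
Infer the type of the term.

the term's type:
  Eq Nat 1 1


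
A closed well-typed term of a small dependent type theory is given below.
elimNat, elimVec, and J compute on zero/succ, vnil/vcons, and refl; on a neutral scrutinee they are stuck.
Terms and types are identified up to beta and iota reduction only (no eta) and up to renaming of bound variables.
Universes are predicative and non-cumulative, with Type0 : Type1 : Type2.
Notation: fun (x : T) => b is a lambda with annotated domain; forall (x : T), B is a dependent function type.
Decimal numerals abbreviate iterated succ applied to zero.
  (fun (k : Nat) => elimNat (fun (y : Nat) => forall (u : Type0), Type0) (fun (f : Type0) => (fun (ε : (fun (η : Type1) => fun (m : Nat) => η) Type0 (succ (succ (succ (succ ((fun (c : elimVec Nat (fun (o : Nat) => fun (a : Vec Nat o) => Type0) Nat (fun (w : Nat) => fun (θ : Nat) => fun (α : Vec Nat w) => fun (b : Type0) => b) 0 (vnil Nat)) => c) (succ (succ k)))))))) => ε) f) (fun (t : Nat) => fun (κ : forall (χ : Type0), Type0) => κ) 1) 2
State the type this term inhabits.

inferred type:
  forall (k : Type0), Type0


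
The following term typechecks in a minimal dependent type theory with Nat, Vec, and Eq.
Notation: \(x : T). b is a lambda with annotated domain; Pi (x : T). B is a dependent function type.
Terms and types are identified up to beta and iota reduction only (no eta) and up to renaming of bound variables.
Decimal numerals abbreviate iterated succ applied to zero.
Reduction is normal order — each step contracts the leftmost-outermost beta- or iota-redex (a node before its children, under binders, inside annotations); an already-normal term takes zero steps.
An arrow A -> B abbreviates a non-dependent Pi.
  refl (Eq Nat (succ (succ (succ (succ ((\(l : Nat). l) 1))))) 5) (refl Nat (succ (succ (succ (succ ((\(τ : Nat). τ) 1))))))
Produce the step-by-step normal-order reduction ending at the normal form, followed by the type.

normal-order reduction:
  refl (Eq Nat (succ (succ (succ (succ ((\(l : Nat). l) 1))))) 5) (refl Nat (succ (succ (succ (succ ((\(τ : Nat). τ) 1))))))
  ~> refl (Eq Nat 5 5) (refl Nat (succ (succ (succ (succ ((\(l : Nat). l) 1))))))
  ~> refl (Eq Nat 5 5) (refl Nat 5)
type:
  Eq (Eq Nat 5 5) (refl Nat 5) (refl Nat 5)


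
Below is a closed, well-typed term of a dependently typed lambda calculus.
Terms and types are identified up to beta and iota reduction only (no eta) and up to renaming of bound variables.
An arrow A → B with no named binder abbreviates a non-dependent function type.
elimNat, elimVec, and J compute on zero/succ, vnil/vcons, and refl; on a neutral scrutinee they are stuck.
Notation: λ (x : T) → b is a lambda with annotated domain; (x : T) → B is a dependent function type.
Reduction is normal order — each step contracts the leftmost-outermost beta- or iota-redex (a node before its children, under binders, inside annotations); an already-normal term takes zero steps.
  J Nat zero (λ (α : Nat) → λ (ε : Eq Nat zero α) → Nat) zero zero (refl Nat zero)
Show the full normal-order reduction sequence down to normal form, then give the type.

reduction (normal order):
  J Nat zero (λ (α : Nat) → λ (ε : Eq Nat zero α) → Nat) zero zero (refl Nat zero)
  ~> zero
inferred type:
  Nat


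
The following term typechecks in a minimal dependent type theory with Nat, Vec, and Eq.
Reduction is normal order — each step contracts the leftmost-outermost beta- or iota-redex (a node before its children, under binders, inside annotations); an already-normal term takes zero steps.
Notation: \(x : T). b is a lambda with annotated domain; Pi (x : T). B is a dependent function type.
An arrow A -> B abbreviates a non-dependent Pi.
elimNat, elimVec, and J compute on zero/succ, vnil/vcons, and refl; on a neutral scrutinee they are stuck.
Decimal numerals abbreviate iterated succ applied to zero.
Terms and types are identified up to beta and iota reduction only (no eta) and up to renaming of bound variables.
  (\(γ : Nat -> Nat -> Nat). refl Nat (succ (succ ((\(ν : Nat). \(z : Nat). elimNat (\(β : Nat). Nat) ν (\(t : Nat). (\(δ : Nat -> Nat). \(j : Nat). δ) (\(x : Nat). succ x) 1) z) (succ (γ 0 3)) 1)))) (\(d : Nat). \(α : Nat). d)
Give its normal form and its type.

resulting normal form:
  refl Nat 4
the term's type:
  Eq Nat 4 4


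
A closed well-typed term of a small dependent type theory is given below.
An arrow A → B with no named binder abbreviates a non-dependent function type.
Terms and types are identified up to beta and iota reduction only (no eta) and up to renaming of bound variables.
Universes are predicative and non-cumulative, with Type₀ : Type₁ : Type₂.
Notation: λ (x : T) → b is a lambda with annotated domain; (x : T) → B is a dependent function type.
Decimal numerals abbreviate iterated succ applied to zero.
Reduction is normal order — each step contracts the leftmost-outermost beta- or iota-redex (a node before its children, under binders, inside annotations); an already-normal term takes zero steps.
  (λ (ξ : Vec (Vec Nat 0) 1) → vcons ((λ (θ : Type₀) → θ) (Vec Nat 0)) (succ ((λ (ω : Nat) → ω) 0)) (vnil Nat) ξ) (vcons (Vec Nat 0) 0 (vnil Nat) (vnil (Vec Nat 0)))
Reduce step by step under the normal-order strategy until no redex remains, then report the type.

normal-order reduction sequence:
  (λ (ξ : Vec (Vec Nat 0) 1) → vcons ((λ (θ : Type₀) → θ) (Vec Nat 0)) (succ ((λ (ω : Nat) → ω) 0)) (vnil Nat) ξ) (vcons (Vec Nat 0) 0 (vnil Nat) (vnil (Vec Nat 0)))
  ~> vcons ((λ (ξ : Type₀) → ξ) (Vec Nat 0)) (succ ((λ (θ : Nat) → θ) 0)) (vnil Nat) (vcons (Vec Nat 0) 0 (vnil Nat) (vnil (Vec Nat 0)))
  ~> vcons (Vec Nat 0) (succ ((λ (ξ : Nat) → ξ) 0)) (vnil Nat) (vcons (Vec Nat 0) 0 (vnil Nat) (vnil (Vec Nat 0)))
  ~> vcons (Vec Nat 0) 1 (vnil Nat) (vcons (Vec Nat 0) 0 (vnil Nat) (vnil (Vec Nat 0)))
inferred type:
  Vec (Vec Nat 0) 2


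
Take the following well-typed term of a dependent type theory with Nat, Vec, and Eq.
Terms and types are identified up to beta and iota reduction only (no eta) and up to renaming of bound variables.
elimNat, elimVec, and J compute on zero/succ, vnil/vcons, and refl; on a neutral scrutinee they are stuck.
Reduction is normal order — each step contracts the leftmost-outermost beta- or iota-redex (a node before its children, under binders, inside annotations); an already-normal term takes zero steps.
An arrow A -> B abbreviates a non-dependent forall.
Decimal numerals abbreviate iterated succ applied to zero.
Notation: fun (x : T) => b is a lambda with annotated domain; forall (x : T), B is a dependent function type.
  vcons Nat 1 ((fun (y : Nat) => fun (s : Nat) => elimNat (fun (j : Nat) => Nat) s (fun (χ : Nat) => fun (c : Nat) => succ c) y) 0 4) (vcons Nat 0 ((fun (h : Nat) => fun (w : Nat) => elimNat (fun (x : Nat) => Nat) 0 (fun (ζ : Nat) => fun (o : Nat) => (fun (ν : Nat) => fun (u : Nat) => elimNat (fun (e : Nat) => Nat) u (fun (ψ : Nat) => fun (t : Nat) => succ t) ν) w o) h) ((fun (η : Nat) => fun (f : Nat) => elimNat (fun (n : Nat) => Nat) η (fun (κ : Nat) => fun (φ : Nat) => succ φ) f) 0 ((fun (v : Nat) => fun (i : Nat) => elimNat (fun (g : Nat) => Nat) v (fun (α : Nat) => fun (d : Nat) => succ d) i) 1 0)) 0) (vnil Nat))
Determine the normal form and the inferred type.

normal form:
  vcons Nat 1 4 (vcons Nat 0 0 (vnil Nat))
inferred type:
  Vec Nat 2
observation: contracting a beta-redex first, the term normalizes in 21 steps.


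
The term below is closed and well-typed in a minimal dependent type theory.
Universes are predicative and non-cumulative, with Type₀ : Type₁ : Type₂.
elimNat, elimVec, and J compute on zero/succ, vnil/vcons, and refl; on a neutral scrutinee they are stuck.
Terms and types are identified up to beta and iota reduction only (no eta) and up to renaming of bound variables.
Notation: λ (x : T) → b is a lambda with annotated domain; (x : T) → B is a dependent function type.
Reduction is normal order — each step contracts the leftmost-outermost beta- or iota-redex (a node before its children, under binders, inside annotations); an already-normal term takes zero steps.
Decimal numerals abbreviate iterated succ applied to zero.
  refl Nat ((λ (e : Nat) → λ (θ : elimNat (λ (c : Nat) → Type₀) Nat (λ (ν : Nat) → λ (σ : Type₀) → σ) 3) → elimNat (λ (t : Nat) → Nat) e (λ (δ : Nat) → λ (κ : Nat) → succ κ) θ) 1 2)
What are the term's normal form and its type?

resulting normal form:
  refl Nat 3
inferred type:
  Eq Nat 3 3
observation: normalization takes exactly 9 steps under the normal-order strategy.


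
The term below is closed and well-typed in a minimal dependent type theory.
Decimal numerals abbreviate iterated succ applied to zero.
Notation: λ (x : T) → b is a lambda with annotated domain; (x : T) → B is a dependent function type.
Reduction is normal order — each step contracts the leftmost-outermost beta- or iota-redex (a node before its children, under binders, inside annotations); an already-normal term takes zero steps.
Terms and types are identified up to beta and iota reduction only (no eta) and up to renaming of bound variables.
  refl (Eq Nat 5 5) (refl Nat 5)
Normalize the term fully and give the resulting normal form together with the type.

reduced normal form:
  refl (Eq Nat 5 5) (refl Nat 5)
the term's type:
  Eq (Eq Nat 5 5) (refl Nat 5) (refl Nat 5)
observation: no redex remains anywhere in the term; it is its own normal form.


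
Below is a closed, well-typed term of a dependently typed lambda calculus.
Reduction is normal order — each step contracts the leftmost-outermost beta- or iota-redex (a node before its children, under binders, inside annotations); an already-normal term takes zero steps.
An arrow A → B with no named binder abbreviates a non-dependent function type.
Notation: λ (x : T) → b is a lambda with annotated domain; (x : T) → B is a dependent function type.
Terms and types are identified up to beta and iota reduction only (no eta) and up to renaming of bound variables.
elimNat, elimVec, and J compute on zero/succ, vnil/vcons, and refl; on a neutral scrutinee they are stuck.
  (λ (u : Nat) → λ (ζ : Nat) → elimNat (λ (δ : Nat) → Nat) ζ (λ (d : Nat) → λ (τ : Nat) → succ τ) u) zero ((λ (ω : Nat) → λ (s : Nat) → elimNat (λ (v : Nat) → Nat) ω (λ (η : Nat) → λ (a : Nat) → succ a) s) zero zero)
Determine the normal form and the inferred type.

reduced normal form:
  zero
type:
  Nat


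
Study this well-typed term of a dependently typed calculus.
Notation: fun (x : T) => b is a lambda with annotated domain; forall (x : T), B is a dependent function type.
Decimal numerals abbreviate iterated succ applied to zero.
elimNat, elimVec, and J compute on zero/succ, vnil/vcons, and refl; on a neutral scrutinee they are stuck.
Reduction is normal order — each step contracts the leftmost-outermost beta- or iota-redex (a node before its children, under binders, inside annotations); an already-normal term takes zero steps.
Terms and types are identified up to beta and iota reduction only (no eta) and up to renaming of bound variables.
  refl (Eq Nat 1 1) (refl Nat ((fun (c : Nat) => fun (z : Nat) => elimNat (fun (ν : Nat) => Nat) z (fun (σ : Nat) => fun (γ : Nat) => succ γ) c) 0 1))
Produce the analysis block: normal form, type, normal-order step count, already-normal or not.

normal form:
  refl (Eq Nat 1 1) (refl Nat 1)
type:
  Eq (Eq Nat 1 1) (refl Nat 1) (refl Nat 1)
steps to reach normal form (normal order): 3
started in normal form: no
first redex: a beta-redex
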